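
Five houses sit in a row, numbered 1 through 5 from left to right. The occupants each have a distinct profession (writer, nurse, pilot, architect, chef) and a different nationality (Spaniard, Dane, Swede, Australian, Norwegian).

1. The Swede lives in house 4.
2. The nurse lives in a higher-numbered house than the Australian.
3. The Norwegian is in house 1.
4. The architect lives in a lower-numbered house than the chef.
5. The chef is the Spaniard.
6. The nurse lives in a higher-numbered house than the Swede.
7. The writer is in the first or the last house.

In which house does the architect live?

Clue 1 places the Swede in house 4.
By clue 3, the Norwegian is in house 1.
The nurse is in house 5 (clue 6).
The only profession still possible for house 1 is writer.
House 4's profession must be pilot (nothing else left).
House 5 nationality: only Dane fits.
The architect is in house 2 (clue 4).
Clue 4: the chef is in house 3.
Clue 5 places the Spaniard in house 3.
The only nationality still possible for house 2 is Australian.
So: house 1 = writer/Norwegian, house 2 = architect/Australian, house 3 = chef/Spaniard, house 4 = pilot/Swede, house 5 = nurse/Dane.

2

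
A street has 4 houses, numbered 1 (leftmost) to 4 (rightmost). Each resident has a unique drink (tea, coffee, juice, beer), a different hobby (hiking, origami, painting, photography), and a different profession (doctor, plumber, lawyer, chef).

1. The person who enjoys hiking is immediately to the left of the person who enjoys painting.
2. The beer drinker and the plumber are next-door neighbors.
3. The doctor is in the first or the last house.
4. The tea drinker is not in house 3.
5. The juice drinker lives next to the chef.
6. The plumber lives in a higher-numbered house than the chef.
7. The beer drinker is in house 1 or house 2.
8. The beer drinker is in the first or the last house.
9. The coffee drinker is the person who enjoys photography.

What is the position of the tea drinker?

4

From clue 8, the beer drinker must be in house 1.
Clue 2 places the plumber in house 2.
From clue 6, the chef must be in house 1.
So house 3 gets lawyer for profession.
So house 4 gets doctor for profession.
Clue 5: the juice drinker is in house 2.
House 3 drink: only coffee fits.
That leaves tea as the drink for house 4.
By clue 9, the person who enjoys photography is in house 3.
Clue 1: the person who enjoys hiking is in house 1.
The person who enjoys painting is in house 2 (clue 1).
The only hobby still possible for house 4 is origami.
So: house 1 = beer/hiking/chef, house 2 = juice/painting/plumber, house 3 = coffee/photography/lawyer, house 4 = tea/origami/doctor.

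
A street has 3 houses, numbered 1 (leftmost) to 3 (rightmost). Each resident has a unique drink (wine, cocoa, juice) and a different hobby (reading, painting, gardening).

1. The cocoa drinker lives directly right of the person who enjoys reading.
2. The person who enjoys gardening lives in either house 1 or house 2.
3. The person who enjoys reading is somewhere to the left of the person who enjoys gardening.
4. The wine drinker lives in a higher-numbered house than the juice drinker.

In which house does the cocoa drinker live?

From clue 3, the person who enjoys reading must be in house 1.
Clue 3: the person who enjoys gardening is in house 2.
The only drink still possible for house 1 is juice.
House 3's hobby must be painting (nothing else left).
The cocoa drinker is in house 2 (clue 1).
That leaves wine as the drink for house 3.
So: house 1 = juice/reading, house 2 = cocoa/gardening, house 3 = wine/painting.

2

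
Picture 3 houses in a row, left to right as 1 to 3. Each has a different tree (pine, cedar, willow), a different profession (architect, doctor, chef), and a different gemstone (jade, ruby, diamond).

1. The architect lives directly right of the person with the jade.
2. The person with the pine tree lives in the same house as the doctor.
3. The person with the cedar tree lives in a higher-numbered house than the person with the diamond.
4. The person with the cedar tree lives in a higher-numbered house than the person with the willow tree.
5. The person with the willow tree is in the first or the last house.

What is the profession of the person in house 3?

Clue 5 places the person with the willow tree in house 1.
House 3 gemstone: only ruby fits.
House 1 profession: only chef fits.
The person with the cedar tree is narrowed to house 2 or 3; consider each.
Placing it in house 2 leads to a contradiction, so it's in house 3.
That leaves pine as the tree for house 2.
Clue 2 places the doctor in house 2.
So house 3 gets architect for profession.
Clue 1 places the person with the jade in house 2.
House 1 gemstone: only diamond fits.
So: house 1 = willow/chef/diamond, house 2 = pine/doctor/jade, house 3 = cedar/architect/ruby.

architect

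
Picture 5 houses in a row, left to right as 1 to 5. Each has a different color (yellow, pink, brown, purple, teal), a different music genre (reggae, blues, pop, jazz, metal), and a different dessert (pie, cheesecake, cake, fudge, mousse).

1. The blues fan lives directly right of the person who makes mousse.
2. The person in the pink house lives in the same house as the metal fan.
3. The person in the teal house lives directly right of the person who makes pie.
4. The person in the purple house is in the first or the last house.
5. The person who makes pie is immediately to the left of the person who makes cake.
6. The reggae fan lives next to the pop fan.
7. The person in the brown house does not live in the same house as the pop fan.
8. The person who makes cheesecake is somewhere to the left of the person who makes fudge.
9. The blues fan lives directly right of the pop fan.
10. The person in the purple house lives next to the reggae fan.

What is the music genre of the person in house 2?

The person in the purple house is narrowed to house 1 or 5; consider each.
Placing it in house 5 leads to a contradiction, so it's in house 1.
The reggae fan is in house 2 (clue 10).
The only music genre still possible for house 4 is blues.
Clue 1 places the person who makes mousse in house 3.
The pop fan is in house 3 (clue 9).
House 1 music genre: only jazz fits.
The only music genre still possible for house 5 is metal.
Clue 2 places the person in the pink house in house 5.
From clue 3, the person in the teal house must be in house 2.
From clue 3, the person who makes pie must be in house 1.
The person who makes cake is in house 2 (clue 5).
The only color still possible for house 3 is yellow.
House 4 color: only brown fits.
House 5 dessert: only fudge fits.
The only dessert still possible for house 4 is cheesecake.
So: house 1 = purple/jazz/pie, house 2 = teal/reggae/cake, house 3 = yellow/pop/mousse, house 4 = brown/blues/cheesecake, house 5 = pink/metal/fudge.

reggae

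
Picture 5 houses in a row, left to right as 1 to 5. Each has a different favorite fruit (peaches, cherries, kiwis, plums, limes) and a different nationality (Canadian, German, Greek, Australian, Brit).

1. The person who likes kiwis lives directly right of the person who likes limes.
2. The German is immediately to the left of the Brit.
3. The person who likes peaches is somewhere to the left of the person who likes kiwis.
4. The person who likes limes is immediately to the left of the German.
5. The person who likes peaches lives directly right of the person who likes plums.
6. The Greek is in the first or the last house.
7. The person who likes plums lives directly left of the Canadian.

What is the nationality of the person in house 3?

Australian

House 5's favorite fruit must be cherries (nothing else left).
The only favorite fruit still possible for house 1 is plums.
That leaves kiwis as the favorite fruit for house 4.
The person who likes limes is in house 3 (clue 1).
The German is in house 4 (clue 4).
By clue 5, the person who likes peaches is in house 2.
The Canadian is in house 2 (clue 7).
The only nationality still possible for house 3 is Australian.
So house 5 gets Brit for nationality.
House 1's nationality must be Greek (nothing else left).
So: house 1 = plums/Greek, house 2 = peaches/Canadian, house 3 = limes/Australian, house 4 = kiwis/German, house 5 = cherries/Brit.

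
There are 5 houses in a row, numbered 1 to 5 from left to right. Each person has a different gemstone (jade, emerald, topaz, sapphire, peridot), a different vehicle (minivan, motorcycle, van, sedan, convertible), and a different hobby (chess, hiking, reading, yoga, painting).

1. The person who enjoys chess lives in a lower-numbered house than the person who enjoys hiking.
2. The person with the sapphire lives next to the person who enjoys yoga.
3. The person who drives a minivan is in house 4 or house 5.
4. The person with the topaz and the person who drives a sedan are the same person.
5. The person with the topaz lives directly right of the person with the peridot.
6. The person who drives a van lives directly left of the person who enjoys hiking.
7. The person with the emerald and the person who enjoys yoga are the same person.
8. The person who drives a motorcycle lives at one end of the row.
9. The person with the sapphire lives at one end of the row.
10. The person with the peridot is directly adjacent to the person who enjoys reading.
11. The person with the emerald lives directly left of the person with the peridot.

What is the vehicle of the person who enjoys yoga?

van

Clue 7: the person with the emerald is in house 2.
By clue 7, the person who enjoys yoga is in house 2.
By clue 11, the person with the peridot is in house 3.
By clue 2, the person with the sapphire is in house 1.
Clue 5 places the person with the topaz in house 4.
Clue 10: the person who enjoys reading is in house 4.
The only gemstone still possible for house 5 is jade.
From clue 4, the person who drives a sedan must be in house 4.
That leaves convertible as the vehicle for house 3.
The person who enjoys hiking is in house 3 (clue 6).
House 1 vehicle: only motorcycle fits.
The only vehicle still possible for house 2 is van.
The only vehicle still possible for house 5 is minivan.
House 5's hobby must be painting (nothing else left).
House 1 hobby: only chess fits.
So: house 1 = sapphire/motorcycle/chess, house 2 = emerald/van/yoga, house 3 = peridot/convertible/hiking, house 4 = topaz/sedan/reading, house 5 = jade/minivan/painting.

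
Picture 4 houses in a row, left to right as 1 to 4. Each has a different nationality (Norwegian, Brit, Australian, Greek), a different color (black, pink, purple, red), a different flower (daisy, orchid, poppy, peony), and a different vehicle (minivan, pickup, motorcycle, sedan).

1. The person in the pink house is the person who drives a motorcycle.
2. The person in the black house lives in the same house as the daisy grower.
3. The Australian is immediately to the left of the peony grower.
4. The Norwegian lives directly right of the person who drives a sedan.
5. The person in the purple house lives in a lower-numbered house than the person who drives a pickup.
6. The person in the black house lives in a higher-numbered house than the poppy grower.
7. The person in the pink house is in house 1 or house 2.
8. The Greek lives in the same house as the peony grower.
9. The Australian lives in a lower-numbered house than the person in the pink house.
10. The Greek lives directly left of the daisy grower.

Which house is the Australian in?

Clue 9 places the Australian in house 1.
The person in the pink house is in house 2 (clue 9).
Clue 1: the person who drives a motorcycle is in house 2.
The peony grower is in house 2 (clue 3).
By clue 8, the Greek is in house 2.
The daisy grower is in house 3 (clue 10).
The only flower still possible for house 4 is orchid.
By clue 2, the person in the black house is in house 3.
Clue 4 places the Norwegian in house 4.
Clue 4: the person who drives a sedan is in house 3.
House 3's nationality must be Brit (nothing else left).
House 1's color must be purple (nothing else left).
That leaves red as the color for house 4.
House 1 flower: only poppy fits.
House 1's vehicle must be minivan (nothing else left).
House 4 vehicle: only pickup fits.
So: house 1 = Australian/purple/poppy/minivan, house 2 = Greek/pink/peony/motorcycle, house 3 = Brit/black/daisy/sedan, house 4 = Norwegian/red/orchid/pickup.

1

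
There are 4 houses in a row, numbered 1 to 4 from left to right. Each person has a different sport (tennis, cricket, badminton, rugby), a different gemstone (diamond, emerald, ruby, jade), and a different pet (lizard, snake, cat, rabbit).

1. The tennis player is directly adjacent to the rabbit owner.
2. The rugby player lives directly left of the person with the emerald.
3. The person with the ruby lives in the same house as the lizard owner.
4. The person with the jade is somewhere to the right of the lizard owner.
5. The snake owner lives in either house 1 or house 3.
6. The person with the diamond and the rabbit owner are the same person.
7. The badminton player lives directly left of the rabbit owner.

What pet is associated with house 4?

cat

House 1's gemstone must be ruby (nothing else left).
By clue 3, the lizard owner is in house 1.
So house 3 gets snake for pet.
House 4's sport must be cricket (nothing else left).
The only sport still possible for house 2 is rugby.
Clue 2: the person with the emerald is in house 3.
The badminton player is narrowed to house 1 or 3; consider each.
Placing it in house 3 leads to a contradiction, so it's in house 1.
The rabbit owner is in house 2 (clue 7).
House 3's sport must be tennis (nothing else left).
House 4 pet: only cat fits.
From clue 6, the person with the diamond must be in house 2.
House 4 gemstone: only jade fits.
So: house 1 = badminton/ruby/lizard, house 2 = rugby/diamond/rabbit, house 3 = tennis/emerald/snake, house 4 = cricket/jade/cat.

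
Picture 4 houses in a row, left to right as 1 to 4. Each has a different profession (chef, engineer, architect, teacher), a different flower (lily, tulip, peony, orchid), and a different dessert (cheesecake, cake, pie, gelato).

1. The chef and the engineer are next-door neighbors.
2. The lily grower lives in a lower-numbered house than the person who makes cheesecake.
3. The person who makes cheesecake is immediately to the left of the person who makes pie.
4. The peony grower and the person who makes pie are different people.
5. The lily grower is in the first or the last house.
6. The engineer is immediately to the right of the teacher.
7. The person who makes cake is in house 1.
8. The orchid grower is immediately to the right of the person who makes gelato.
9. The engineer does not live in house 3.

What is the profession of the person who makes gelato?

Clue 5 places the lily grower in house 1.
The person who makes cake is in house 1 (clue 7).
The only dessert still possible for house 4 is pie.
From clue 3, the person who makes cheesecake must be in house 3.
House 2's dessert must be gelato (nothing else left).
From clue 8, the orchid grower must be in house 3.
House 4's flower must be tulip (nothing else left).
That leaves peony as the flower for house 2.
The chef is narrowed to house 1 or 3; consider each.
Placing it in house 1 leads to a contradiction, so it's in house 3.
House 1 profession: only teacher fits.
From clue 6, the engineer must be in house 2.
House 4 profession: only architect fits.
So: house 1 = teacher/lily/cake, house 2 = engineer/peony/gelato, house 3 = chef/orchid/cheesecake, house 4 = architect/tulip/pie.

engineer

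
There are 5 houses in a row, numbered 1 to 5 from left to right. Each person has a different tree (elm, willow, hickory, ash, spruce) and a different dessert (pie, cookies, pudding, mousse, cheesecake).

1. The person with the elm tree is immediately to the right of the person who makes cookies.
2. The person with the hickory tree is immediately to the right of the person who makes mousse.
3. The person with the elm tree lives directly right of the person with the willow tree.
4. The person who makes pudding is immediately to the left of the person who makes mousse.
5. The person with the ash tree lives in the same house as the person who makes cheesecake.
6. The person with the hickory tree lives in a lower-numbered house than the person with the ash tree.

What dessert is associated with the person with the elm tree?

The person with the ash tree is narrowed to house 4 or 5; consider each.
Placing it in house 4 leads to a contradiction, so it's in house 5.
From clue 5, the person who makes cheesecake must be in house 5.
House 4's dessert must be pie (nothing else left).
The person with the hickory tree is narrowed to house 3 or 4; consider each.
Placing it in house 3 leads to a contradiction, so it's in house 4.
The person who makes mousse is in house 3 (clue 2).
By clue 4, the person who makes pudding is in house 2.
The only dessert still possible for house 1 is cookies.
The person with the elm tree is in house 2 (clue 1).
By clue 3, the person with the willow tree is in house 1.
House 3 tree: only spruce fits.
So: house 1 = willow/cookies, house 2 = elm/pudding, house 3 = spruce/mousse, house 4 = hickory/pie, house 5 = ash/cheesecake.

pudding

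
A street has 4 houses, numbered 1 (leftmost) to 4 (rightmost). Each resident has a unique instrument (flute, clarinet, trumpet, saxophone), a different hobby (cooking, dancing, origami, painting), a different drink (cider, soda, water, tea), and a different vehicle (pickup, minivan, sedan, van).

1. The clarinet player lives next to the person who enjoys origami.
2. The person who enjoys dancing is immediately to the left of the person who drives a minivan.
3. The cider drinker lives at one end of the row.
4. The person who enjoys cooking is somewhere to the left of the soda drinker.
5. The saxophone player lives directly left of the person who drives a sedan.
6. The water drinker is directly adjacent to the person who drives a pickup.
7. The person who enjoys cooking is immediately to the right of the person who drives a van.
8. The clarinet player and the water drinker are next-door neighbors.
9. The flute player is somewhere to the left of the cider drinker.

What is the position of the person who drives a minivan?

4

Clue 9: the cider drinker is in house 4.
The person who enjoys cooking is in house 2 (clue 4).
From clue 4, the soda drinker must be in house 3.
By clue 7, the person who drives a van is in house 1.
The only instrument still possible for house 4 is trumpet.
The clarinet player is narrowed to house 2 or 3; consider each.
Placing it in house 2 leads to a contradiction, so it's in house 3.
The person who enjoys origami is in house 4 (clue 1).
The water drinker is in house 2 (clue 8).
House 1's drink must be tea (nothing else left).
Clue 6: the person who drives a pickup is in house 3.
So house 2 gets sedan for vehicle.
So house 4 gets minivan for vehicle.
The person who enjoys dancing is in house 3 (clue 2).
Clue 5: the saxophone player is in house 1.
So house 2 gets flute for instrument.
House 1's hobby must be painting (nothing else left).
So: house 1 = saxophone/painting/tea/van, house 2 = flute/cooking/water/sedan, house 3 = clarinet/dancing/soda/pickup, house 4 = trumpet/origami/cider/minivan.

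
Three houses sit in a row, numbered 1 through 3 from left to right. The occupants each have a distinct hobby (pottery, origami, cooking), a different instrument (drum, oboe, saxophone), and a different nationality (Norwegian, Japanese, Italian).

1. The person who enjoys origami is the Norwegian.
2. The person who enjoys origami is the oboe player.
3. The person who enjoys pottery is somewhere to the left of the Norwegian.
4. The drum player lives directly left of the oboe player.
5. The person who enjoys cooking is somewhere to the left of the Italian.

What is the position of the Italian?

2

That leaves origami as the hobby for house 3.
House 1's nationality must be Japanese (nothing else left).
The Norwegian is in house 3 (clue 1).
By clue 2, the oboe player is in house 3.
By clue 4, the drum player is in house 2.
The only instrument still possible for house 1 is saxophone.
That leaves Italian as the nationality for house 2.
By clue 5, the person who enjoys cooking is in house 1.
House 2 hobby: only pottery fits.
So: house 1 = cooking/saxophone/Japanese, house 2 = pottery/drum/Italian, house 3 = origami/oboe/Norwegian.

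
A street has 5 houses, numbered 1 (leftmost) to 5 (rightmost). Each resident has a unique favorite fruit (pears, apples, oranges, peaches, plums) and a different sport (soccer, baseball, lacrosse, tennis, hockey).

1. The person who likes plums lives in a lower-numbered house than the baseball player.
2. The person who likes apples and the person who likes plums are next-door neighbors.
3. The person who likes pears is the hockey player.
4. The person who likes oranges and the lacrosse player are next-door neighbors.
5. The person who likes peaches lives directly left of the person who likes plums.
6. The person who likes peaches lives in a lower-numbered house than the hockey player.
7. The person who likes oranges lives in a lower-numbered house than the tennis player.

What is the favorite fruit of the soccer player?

The person who likes peaches is narrowed to house 1 or 2 or 3; consider each.
Placing it in house 1 and house 3 leads to a contradiction, so it's in house 2.
Clue 5: the person who likes plums is in house 3.
The person who likes apples is in house 4 (clue 2).
House 1's favorite fruit must be oranges (nothing else left).
The only favorite fruit still possible for house 5 is pears.
So house 1 gets soccer for sport.
By clue 3, the hockey player is in house 5.
From clue 4, the lacrosse player must be in house 2.
House 3 sport: only tennis fits.
House 4's sport must be baseball (nothing else left).
So: house 1 = oranges/soccer, house 2 = peaches/lacrosse, house 3 = plums/tennis, house 4 = apples/baseball, house 5 = pears/hockey.

oranges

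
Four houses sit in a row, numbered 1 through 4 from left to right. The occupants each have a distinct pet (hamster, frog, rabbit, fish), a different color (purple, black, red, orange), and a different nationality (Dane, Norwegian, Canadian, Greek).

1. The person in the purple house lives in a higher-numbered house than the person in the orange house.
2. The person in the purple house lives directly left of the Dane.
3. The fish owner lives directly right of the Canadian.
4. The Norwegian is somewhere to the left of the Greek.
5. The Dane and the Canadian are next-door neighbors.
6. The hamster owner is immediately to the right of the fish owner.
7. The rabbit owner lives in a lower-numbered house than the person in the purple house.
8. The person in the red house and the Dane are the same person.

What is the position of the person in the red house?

3

House 1's nationality must be Norwegian (nothing else left).
From clue 3, the fish owner must be in house 3.
The Canadian is in house 2 (clue 3).
By clue 5, the Dane is in house 3.
Clue 6 places the hamster owner in house 4.
From clue 8, the person in the red house must be in house 3.
House 4 color: only black fits.
That leaves Greek as the nationality for house 4.
From clue 1, the person in the orange house must be in house 1.
By clue 7, the rabbit owner is in house 1.
House 2's pet must be frog (nothing else left).
House 2's color must be purple (nothing else left).
So: house 1 = rabbit/orange/Norwegian, house 2 = frog/purple/Canadian, house 3 = fish/red/Dane, house 4 = hamster/black/Greek.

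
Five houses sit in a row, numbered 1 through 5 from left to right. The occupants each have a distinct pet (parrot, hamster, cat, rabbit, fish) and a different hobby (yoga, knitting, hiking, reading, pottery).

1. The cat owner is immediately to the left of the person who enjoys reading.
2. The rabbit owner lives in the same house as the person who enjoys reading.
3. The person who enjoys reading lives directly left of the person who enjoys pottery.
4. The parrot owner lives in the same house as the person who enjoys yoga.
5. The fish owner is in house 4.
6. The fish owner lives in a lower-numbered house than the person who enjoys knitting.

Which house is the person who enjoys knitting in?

5

From clue 5, the fish owner must be in house 4.
Clue 6 places the person who enjoys knitting in house 5.
The only pet still possible for house 5 is hamster.
The cat owner is narrowed to house 1 or 2; consider each.
Placing it in house 1 leads to a contradiction, so it's in house 2.
Clue 1: the person who enjoys reading is in house 3.
From clue 2, the rabbit owner must be in house 3.
By clue 3, the person who enjoys pottery is in house 4.
House 1's pet must be parrot (nothing else left).
From clue 4, the person who enjoys yoga must be in house 1.
So house 2 gets hiking for hobby.
So: house 1 = parrot/yoga, house 2 = cat/hiking, house 3 = rabbit/reading, house 4 = fish/pottery, house 5 = hamster/knitting.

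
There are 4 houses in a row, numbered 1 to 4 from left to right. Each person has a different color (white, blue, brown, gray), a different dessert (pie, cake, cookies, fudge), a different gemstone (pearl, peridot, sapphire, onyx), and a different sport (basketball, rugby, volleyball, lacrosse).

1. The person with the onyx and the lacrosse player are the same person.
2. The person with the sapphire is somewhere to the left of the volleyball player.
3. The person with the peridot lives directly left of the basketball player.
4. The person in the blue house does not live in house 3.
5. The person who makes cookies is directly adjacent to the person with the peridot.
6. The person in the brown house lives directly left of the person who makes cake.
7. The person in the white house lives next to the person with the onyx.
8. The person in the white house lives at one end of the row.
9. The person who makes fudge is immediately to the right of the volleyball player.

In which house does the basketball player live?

4

The only gemstone still possible for house 4 is pearl.
House 1 sport: only rugby fits.
That leaves basketball as the sport for house 4.
Clue 3: the person with the peridot is in house 3.
House 1's dessert must be pie (nothing else left).
So house 1 gets sapphire for gemstone.
So house 2 gets onyx for gemstone.
By clue 1, the lacrosse player is in house 2.
Clue 7: the person in the white house is in house 1.
The only sport still possible for house 3 is volleyball.
By clue 9, the person who makes fudge is in house 4.
House 2's dessert must be cookies (nothing else left).
So house 3 gets cake for dessert.
The person in the brown house is in house 2 (clue 6).
So house 3 gets gray for color.
That leaves blue as the color for house 4.
So: house 1 = white/pie/sapphire/rugby, house 2 = brown/cookies/onyx/lacrosse, house 3 = gray/cake/peridot/volleyball, house 4 = blue/fudge/pearl/basketball.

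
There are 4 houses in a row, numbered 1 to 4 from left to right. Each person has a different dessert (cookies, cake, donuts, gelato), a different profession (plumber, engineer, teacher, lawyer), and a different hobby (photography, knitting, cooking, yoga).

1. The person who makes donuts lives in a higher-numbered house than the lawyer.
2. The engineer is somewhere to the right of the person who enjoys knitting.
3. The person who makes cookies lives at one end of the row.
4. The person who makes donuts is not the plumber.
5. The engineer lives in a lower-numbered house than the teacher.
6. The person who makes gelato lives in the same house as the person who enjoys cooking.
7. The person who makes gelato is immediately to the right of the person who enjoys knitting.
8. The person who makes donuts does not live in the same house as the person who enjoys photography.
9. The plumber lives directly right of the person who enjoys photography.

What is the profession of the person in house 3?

engineer

The only profession still possible for house 1 is lawyer.
So house 4 gets yoga for hobby.
The person who makes cookies is narrowed to house 1 or 4; consider each.
Placing it in house 4 leads to a contradiction, so it's in house 1.
The person who makes gelato is narrowed to house 2 or 3; consider each.
Placing it in house 2 leads to a contradiction, so it's in house 3.
Clue 6 places the person who enjoys cooking in house 3.
Clue 7: the person who enjoys knitting is in house 2.
House 1's hobby must be photography (nothing else left).
Clue 2 places the engineer in house 3.
Clue 5 places the teacher in house 4.
The plumber is in house 2 (clue 9).
Clue 4 places the person who makes donuts in house 4.
That leaves cake as the dessert for house 2.
So: house 1 = cookies/lawyer/photography, house 2 = cake/plumber/knitting, house 3 = gelato/engineer/cooking, house 4 = donuts/teacher/yoga.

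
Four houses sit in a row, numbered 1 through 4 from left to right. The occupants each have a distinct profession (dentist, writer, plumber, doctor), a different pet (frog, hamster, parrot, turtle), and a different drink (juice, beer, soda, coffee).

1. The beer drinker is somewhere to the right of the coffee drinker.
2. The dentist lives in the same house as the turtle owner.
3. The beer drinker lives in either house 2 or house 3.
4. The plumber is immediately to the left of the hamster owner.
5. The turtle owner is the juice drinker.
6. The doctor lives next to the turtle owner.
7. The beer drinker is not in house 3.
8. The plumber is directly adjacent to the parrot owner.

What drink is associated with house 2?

beer

The beer drinker is in house 2 (clue 7).
Clue 1: the coffee drinker is in house 1.
The dentist is narrowed to house 3 or 4; consider each.
Placing it in house 3 leads to a contradiction, so it's in house 4.
Clue 2: the turtle owner is in house 4.
From clue 5, the juice drinker must be in house 4.
From clue 6, the doctor must be in house 3.
That leaves soda as the drink for house 3.
The plumber is narrowed to house 1 or 2; consider each.
Placing it in house 1 leads to a contradiction, so it's in house 2.
The hamster owner is in house 3 (clue 4).
House 1's profession must be writer (nothing else left).
House 1 pet: only parrot fits.
The only pet still possible for house 2 is frog.
So: house 1 = writer/parrot/coffee, house 2 = plumber/frog/beer, house 3 = doctor/hamster/soda, house 4 = dentist/turtle/juice.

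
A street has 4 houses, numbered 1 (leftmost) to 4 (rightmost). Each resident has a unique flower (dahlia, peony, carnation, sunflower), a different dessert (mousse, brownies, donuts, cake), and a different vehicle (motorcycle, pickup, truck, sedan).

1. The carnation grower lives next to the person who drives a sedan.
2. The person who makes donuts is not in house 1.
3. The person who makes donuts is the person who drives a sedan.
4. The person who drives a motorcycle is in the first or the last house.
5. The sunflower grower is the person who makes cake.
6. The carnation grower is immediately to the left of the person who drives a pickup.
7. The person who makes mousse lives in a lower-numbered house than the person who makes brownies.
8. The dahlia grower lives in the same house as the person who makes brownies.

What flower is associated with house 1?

The person who drives a motorcycle is narrowed to house 1 or 4; consider each.
Placing it in house 4 leads to a contradiction, so it's in house 1.
The carnation grower is narrowed to house 1 or 2 or 3; consider each.
Placing it in house 1 and house 2 leads to a contradiction, so it's in house 3.
From clue 6, the person who drives a pickup must be in house 4.
House 2 vehicle: only sedan fits.
The only vehicle still possible for house 3 is truck.
By clue 3, the person who makes donuts is in house 2.
House 3 dessert: only mousse fits.
Clue 8: the dahlia grower is in house 4.
House 1 flower: only sunflower fits.
That leaves peony as the flower for house 2.
So house 1 gets cake for dessert.
So house 4 gets brownies for dessert.
So: house 1 = sunflower/cake/motorcycle, house 2 = peony/donuts/sedan, house 3 = carnation/mousse/truck, house 4 = dahlia/brownies/pickup.

sunflower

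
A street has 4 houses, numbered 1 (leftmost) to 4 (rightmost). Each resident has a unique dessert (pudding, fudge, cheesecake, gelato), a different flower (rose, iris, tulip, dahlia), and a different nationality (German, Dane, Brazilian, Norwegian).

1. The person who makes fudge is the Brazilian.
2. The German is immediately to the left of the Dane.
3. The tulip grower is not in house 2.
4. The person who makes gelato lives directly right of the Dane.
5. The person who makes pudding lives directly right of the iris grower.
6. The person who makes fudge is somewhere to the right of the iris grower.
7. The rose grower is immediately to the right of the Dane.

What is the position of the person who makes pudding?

House 1 dessert: only cheesecake fits.
The person who makes gelato is narrowed to house 3 or 4; consider each.
Placing it in house 4 leads to a contradiction, so it's in house 3.
By clue 4, the Dane is in house 2.
Clue 7: the rose grower is in house 3.
From clue 1, the person who makes fudge must be in house 4.
Clue 1: the Brazilian is in house 4.
Clue 5 places the person who makes pudding in house 2.
Clue 5: the iris grower is in house 1.
House 2's flower must be dahlia (nothing else left).
The only flower still possible for house 4 is tulip.
The only nationality still possible for house 1 is German.
House 3 nationality: only Norwegian fits.
So: house 1 = cheesecake/iris/German, house 2 = pudding/dahlia/Dane, house 3 = gelato/rose/Norwegian, house 4 = fudge/tulip/Brazilian.

2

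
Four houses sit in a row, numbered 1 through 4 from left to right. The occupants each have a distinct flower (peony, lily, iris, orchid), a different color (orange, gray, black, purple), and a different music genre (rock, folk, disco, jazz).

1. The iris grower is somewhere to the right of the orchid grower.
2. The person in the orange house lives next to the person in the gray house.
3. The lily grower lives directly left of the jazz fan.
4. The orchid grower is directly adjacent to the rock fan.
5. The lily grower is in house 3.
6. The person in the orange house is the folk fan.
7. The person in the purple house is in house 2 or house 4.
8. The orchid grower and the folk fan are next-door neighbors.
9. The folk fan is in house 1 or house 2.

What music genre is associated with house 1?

folk

The lily grower is in house 3 (clue 5).
Clue 3: the jazz fan is in house 4.
The iris grower is narrowed to house 2 or 4; consider each.
Placing it in house 2 leads to a contradiction, so it's in house 4.
The orchid grower is narrowed to house 1 or 2; consider each.
Placing it in house 1 leads to a contradiction, so it's in house 2.
Clue 8 places the folk fan in house 1.
House 1's flower must be peony (nothing else left).
The only music genre still possible for house 2 is disco.
House 3 music genre: only rock fits.
Clue 6: the person in the orange house is in house 1.
From clue 2, the person in the gray house must be in house 2.
The only color still possible for house 3 is black.
House 4 color: only purple fits.
So: house 1 = peony/orange/folk, house 2 = orchid/gray/disco, house 3 = lily/black/rock, house 4 = iris/purple/jazz.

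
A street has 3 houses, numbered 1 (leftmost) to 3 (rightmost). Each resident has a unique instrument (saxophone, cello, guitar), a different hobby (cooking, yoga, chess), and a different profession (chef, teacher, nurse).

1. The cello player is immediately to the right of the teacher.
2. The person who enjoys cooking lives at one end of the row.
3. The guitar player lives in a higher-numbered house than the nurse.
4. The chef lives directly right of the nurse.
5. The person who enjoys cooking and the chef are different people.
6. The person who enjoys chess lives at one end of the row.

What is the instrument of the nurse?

So house 1 gets saxophone for instrument.
So house 2 gets yoga for hobby.
House 3's profession must be chef (nothing else left).
Clue 4: the nurse is in house 2.
By clue 5, the person who enjoys cooking is in house 1.
House 3 hobby: only chess fits.
House 1's profession must be teacher (nothing else left).
By clue 1, the cello player is in house 2.
By clue 3, the guitar player is in house 3.
So: house 1 = saxophone/cooking/teacher, house 2 = cello/yoga/nurse, house 3 = guitar/chess/chef.

cello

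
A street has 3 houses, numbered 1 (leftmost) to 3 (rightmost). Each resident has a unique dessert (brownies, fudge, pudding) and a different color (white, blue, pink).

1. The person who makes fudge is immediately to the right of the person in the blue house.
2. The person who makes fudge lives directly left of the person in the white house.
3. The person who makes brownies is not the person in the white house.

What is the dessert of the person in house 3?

Clue 2 places the person who makes fudge in house 2.
From clue 2, the person in the white house must be in house 3.
The only dessert still possible for house 3 is pudding.
The person in the blue house is in house 1 (clue 1).
That leaves brownies as the dessert for house 1.
House 2's color must be pink (nothing else left).
So: house 1 = brownies/blue, house 2 = fudge/pink, house 3 = pudding/white.

pudding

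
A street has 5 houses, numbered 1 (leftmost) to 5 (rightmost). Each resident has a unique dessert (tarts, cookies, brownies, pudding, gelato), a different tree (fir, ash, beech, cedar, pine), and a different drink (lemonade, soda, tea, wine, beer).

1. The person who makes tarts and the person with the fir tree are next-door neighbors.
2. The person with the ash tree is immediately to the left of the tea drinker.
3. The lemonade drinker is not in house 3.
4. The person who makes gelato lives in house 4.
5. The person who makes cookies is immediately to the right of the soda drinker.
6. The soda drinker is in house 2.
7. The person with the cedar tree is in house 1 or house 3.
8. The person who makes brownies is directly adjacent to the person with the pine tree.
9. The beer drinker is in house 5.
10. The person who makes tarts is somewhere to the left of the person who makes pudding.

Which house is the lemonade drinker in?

Clue 4: the person who makes gelato is in house 4.
Clue 6: the soda drinker is in house 2.
By clue 9, the beer drinker is in house 5.
The person who makes cookies is in house 3 (clue 5).
House 5's tree must be beech (nothing else left).
The only tree still possible for house 4 is pine.
By clue 8, the person who makes brownies is in house 5.
So house 1 gets tarts for dessert.
So house 2 gets pudding for dessert.
Clue 1 places the person with the fir tree in house 2.
So house 1 gets cedar for tree.
House 3 tree: only ash fits.
The tea drinker is in house 4 (clue 2).
So house 3 gets wine for drink.
So house 1 gets lemonade for drink.
So: house 1 = tarts/cedar/lemonade, house 2 = pudding/fir/soda, house 3 = cookies/ash/wine, house 4 = gelato/pine/tea, house 5 = brownies/beech/beer.

1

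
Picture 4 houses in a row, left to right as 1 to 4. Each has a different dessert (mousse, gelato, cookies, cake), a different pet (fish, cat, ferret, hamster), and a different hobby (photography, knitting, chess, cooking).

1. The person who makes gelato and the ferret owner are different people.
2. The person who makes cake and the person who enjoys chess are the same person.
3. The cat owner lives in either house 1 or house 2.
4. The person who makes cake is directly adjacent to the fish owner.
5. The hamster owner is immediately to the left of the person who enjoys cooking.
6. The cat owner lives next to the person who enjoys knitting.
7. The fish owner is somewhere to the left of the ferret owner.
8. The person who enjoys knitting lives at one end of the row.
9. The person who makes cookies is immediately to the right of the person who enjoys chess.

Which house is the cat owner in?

By clue 8, the person who enjoys knitting is in house 1.
House 4 pet: only ferret fits.
From clue 6, the cat owner must be in house 2.
Clue 4: the person who makes cake is in house 2.
From clue 2, the person who enjoys chess must be in house 2.
Clue 9: the person who makes cookies is in house 3.
So house 4 gets mousse for dessert.
House 3 hobby: only photography fits.
That leaves cooking as the hobby for house 4.
Clue 5: the hamster owner is in house 3.
That leaves gelato as the dessert for house 1.
House 1's pet must be fish (nothing else left).
So: house 1 = gelato/fish/knitting, house 2 = cake/cat/chess, house 3 = cookies/hamster/photography, house 4 = mousse/ferret/cooking.

2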